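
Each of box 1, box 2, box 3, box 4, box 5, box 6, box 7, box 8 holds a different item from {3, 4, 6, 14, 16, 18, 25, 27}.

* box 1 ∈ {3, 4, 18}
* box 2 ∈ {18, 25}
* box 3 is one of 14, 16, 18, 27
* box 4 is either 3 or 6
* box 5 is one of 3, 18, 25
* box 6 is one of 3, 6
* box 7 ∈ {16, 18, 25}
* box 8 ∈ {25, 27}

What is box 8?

Among the 8 variables, 4 fits only box 1 (and all 8 values in {3, 4, 6, 14, 16, 18, 25, 27} must be used), so box 1 = 4.
Among the 7 still-open variables, 14 fits only box 3 (and all 7 values in {3, 6, 14, 16, 18, 25, 27} must be used), so box 3 = 14.
The 6 still-open variables draw from only 6 values {3, 6, 16, 18, 25, 27}, so each is used; only box 7 can be 16, hence box 7 = 16.
The 5 still-open variables together cover exactly {3, 6, 18, 25, 27} — 5 values for 5 variables — and 27 appears only in box 8's list, so box 8 = 27.

27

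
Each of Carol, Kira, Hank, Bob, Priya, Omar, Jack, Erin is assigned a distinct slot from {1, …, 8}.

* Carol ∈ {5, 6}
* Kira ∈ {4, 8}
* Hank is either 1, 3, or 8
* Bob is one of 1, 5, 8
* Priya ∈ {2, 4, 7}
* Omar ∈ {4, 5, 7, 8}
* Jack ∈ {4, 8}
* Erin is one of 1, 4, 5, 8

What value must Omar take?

Among the 8 variables, 2 fits only Priya (and all 8 values in {1, 2, 3, 4, 5, 6, 7, 8} must be used), so Priya = 2.
The 7 still-open variables together cover exactly {1, 3, 4, 5, 6, 7, 8} — 7 values for 7 variables — and 3 appears only in Hank's list, so Hank = 3.
The 6 still-open variables draw from only 6 values {1, 4, 5, 6, 7, 8}, so each is used; only Carol can be 6, hence Carol = 6.
Among the 5 still-open variables, 7 fits only Omar (and all 5 values in {1, 4, 5, 7, 8} must be used), so Omar = 7.

7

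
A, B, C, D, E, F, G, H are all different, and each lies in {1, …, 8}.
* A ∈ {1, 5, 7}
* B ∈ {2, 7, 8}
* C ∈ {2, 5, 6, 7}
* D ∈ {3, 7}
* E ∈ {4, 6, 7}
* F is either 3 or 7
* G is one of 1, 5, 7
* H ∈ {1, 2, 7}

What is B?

8

The 8 variables draw from only 8 values {1, 2, 3, 4, 5, 6, 7, 8}, so each is used; only E can be 4, hence E = 4.
Among the 7 still-open variables, 6 fits only C (and all 7 values in {1, 2, 3, 5, 6, 7, 8} must be used), so C = 6.
The 6 still-open variables together cover exactly {1, 2, 3, 5, 7, 8} — 6 values for 6 variables — and 8 appears only in B's list, so B = 8.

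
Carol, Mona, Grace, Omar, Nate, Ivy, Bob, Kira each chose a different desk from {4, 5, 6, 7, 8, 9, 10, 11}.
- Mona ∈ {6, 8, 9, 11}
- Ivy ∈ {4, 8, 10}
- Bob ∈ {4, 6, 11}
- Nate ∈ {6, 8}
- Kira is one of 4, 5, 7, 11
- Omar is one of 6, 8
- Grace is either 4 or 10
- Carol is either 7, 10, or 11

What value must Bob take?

11

The 8 variables together cover exactly {4, 5, 6, 7, 8, 9, 10, 11} — 8 values for 8 variables — and 5 appears only in Kira's list, so Kira = 5.
The 7 still-open variables draw from only 7 values {4, 6, 7, 8, 9, 10, 11}, so each is used; only Carol can be 7, hence Carol = 7.
The 6 still-open variables together cover exactly {4, 6, 8, 9, 10, 11} — 6 values for 6 variables — and 9 appears only in Mona's list, so Mona = 9.
Among the 5 still-open variables, 11 fits only Bob (and all 5 values in {4, 6, 8, 10, 11} must be used), so Bob = 11.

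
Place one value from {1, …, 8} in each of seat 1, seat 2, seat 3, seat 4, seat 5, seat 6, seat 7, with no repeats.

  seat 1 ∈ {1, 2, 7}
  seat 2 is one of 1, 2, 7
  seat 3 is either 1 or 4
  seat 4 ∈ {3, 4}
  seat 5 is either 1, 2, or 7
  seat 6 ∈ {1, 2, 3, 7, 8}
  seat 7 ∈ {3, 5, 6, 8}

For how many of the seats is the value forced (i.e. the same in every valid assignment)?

The 3 variables seat 1, seat 2, seat 5 are confined to {1, 2, 7}, which locks those values in; drop them from seat 3, seat 6.
seat 3 must be 4 (only option left). Eliminate 4 elsewhere: seat 4.
seat 4's domain is down to {3}, so seat 4 = 3. Eliminate 3 elsewhere: seat 6, seat 7.
seat 6's domain is down to {8}, so seat 6 = 8. So seat 7 can't be 8.
Determined: seat 3=4, seat 4=3, seat 6=8. The other seats each still have more than one consistent value. That makes 3.

3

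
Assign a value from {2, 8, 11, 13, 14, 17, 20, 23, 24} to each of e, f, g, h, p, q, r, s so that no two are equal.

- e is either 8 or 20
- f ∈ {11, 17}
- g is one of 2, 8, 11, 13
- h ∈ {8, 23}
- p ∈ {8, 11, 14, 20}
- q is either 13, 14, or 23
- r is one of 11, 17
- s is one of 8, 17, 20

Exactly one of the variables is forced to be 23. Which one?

The 8 variables together cover exactly {2, 8, 11, 13, 14, 17, 20, 23} — 8 values for 8 variables — and 2 appears only in g's list, so g = 2.
The 7 still-open variables draw from only 7 values {8, 11, 13, 14, 17, 20, 23}, so each is used; only q can be 13, hence q = 13.
The 6 still-open variables draw from only 6 values {8, 11, 14, 17, 20, 23}, so each is used; only p can be 14, hence p = 14.
The 5 still-open variables draw from only 5 values {8, 11, 17, 20, 23}, so each is used; only h can be 23, hence h = 23.

h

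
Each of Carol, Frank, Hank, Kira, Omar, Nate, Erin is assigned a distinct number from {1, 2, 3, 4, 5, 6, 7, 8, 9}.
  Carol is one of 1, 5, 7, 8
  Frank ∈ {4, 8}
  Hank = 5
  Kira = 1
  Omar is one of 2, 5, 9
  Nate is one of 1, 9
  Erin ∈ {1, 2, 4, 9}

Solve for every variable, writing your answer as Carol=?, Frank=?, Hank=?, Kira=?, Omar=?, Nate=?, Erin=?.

Hank has just one choice, so Hank = 5. Strike 5 from Carol, Omar.
That leaves Kira = 1. Strike 1 from Carol, Nate, Erin.
Nate's domain is down to {9}, so Nate = 9. Eliminate 9 elsewhere: Omar, Erin.
That leaves Omar = 2. Eliminate 2 elsewhere: Erin.
Erin's domain is down to {4}, so Erin = 4. So Frank can't be 4.
That leaves Frank = 8. Strike 8 from Carol.
That leaves Carol = 7.

Carol=7, Frank=8, Hank=5, Kira=1, Omar=2, Nate=9, Erin=4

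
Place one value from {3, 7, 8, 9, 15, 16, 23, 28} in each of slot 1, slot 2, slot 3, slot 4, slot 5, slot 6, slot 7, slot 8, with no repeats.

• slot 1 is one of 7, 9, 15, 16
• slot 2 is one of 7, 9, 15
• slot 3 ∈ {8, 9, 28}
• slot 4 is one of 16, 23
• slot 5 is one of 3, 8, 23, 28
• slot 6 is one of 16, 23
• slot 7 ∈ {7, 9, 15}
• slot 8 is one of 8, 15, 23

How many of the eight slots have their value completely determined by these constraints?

The 8 variables draw from only 8 values {3, 7, 8, 9, 15, 16, 23, 28}, so each is used; only slot 5 can be 3, hence slot 5 = 3.
Among the 7 still-open variables, 28 fits only slot 3 (and all 7 values in {7, 8, 9, 15, 16, 23, 28} must be used), so slot 3 = 28.
The 6 still-open variables together cover exactly {7, 8, 9, 15, 16, 23} — 6 values for 6 variables — and 8 appears only in slot 8's list, so slot 8 = 8.
slot 4 and slot 6 share exactly the 2 values {16, 23}; by pigeonhole those values go to them, so strike 16, 23 from slot 1.
Determined: slot 3=28, slot 5=3, slot 8=8. The other slots each still have more than one consistent value. That makes 3.

3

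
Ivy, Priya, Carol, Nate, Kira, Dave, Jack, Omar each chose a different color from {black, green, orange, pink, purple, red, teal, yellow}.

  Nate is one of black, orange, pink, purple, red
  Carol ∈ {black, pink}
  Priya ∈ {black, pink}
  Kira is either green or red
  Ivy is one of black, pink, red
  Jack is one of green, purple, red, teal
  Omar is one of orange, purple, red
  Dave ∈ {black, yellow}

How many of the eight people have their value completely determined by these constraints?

The 8 variables together cover exactly {black, green, orange, pink, purple, red, teal, yellow} — 8 values for 8 variables — and teal appears only in Jack's list, so Jack = teal.
The 7 still-open variables draw from only 7 values {black, green, orange, pink, purple, red, yellow}, so each is used; only Kira can be green, hence Kira = green.
The 6 still-open variables together cover exactly {black, orange, pink, purple, red, yellow} — 6 values for 6 variables — and yellow appears only in Dave's list, so Dave = yellow.
Priya and Carol share exactly the 2 values {black, pink}; by pigeonhole those values go to them, so strike black, pink from Ivy, Nate.
Ivy must be red (only option left). Remove red from Nate, Omar.
Determined: Ivy=red, Kira=green, Dave=yellow, Jack=teal. The other people each still have more than one consistent value. That makes 4.

4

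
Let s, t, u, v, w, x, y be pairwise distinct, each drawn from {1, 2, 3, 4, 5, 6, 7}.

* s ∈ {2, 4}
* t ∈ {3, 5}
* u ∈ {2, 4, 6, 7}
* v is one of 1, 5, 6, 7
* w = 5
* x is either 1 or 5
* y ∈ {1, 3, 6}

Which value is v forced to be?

7

w has just one choice, so w = 5. Remove 5 from t, v, x.
x's domain is down to {1}, so x = 1. So v, y can't be 1.
t's domain is down to {3}, so t = 3. Eliminate 3 elsewhere: y.
y has just one choice, so y = 6. So u, v can't be 6.
So v = 7.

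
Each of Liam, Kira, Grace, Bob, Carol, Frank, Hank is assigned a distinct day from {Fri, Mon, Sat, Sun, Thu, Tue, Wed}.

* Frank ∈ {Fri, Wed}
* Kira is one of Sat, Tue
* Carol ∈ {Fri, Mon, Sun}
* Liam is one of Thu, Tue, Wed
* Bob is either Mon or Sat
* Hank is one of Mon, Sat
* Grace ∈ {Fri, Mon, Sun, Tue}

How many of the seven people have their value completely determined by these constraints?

3

The 7 variables together cover exactly {Fri, Mon, Sat, Sun, Thu, Tue, Wed} — 7 values for 7 variables — and Thu appears only in Liam's list, so Liam = Thu.
The 6 still-open variables together cover exactly {Fri, Mon, Sat, Sun, Tue, Wed} — 6 values for 6 variables — and Wed appears only in Frank's list, so Frank = Wed.
Bob and Hank share exactly the 2 values {Mon, Sat}; by pigeonhole those values go to them, so strike Mon, Sat from Kira, Grace, Carol.
Kira's domain is down to {Tue}, so Kira = Tue. So Grace can't be Tue.
Determined: Liam=Thu, Kira=Tue, Frank=Wed. The other people each still have more than one consistent value. That makes 3.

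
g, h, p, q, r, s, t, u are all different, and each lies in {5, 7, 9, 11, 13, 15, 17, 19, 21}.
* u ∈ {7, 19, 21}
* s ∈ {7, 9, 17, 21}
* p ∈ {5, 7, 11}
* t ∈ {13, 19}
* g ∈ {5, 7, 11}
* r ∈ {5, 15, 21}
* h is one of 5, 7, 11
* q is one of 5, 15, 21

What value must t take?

g, h, p share exactly the 3 values {5, 7, 11}; by pigeonhole those values go to them, so strike 5, 7, 11 from q, r, s, u.
q and r between them cover only {15, 21} — a naked pair. Remove those values from s, u.
u must be 19 (only option left). Strike 19 from t.
So t = 13.

13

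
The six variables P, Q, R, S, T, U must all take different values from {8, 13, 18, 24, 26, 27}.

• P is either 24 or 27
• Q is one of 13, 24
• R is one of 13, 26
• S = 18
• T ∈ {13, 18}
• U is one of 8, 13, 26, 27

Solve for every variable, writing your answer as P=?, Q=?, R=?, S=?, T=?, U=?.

S must be 18 (only option left). Remove 18 from T.
T has just one choice, so T = 13. Eliminate 13 elsewhere: Q, R, U.
Q's domain is down to {24}, so Q = 24. Eliminate 24 elsewhere: P.
R has just one choice, so R = 26. Eliminate 26 elsewhere: U.
That leaves P = 27. Remove 27 from U.
U's domain is down to {8}, so U = 8.

P=27, Q=24, R=26, S=18, T=13, U=8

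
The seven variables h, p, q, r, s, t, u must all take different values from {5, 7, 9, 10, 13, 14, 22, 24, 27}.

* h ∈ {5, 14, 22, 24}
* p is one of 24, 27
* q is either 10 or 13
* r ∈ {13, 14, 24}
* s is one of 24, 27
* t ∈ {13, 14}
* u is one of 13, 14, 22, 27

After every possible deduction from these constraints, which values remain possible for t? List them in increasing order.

Among the 7 variables, 5 fits only h (and all 7 values in {5, 10, 13, 14, 22, 24, 27} must be used), so h = 5.
The 6 still-open variables draw from only 6 values {10, 13, 14, 22, 24, 27}, so each is used; only q can be 10, hence q = 10.
The 5 still-open variables together cover exactly {13, 14, 22, 24, 27} — 5 values for 5 variables — and 22 appears only in u's list, so u = 22.
p and s between them cover only {24, 27} — a naked pair. Remove those values from r.
No further eliminations apply; t can still be any of 13, 14.

13, 14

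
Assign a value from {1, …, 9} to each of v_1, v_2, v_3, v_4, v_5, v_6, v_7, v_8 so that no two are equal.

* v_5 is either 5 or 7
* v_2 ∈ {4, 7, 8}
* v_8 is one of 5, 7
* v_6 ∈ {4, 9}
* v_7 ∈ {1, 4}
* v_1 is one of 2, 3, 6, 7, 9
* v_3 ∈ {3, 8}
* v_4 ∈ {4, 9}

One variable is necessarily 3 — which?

v_3

The 2 variables v_4 and v_6 are confined to {4, 9}, which locks those values in; drop them from v_1, v_2, v_7.
That leaves v_7 = 1.
v_5 and v_8 between them cover only {5, 7} — a naked pair. Remove those values from v_1, v_2.
v_2 must be 8 (only option left). Eliminate 8 elsewhere: v_3.
So 3 goes to v_3.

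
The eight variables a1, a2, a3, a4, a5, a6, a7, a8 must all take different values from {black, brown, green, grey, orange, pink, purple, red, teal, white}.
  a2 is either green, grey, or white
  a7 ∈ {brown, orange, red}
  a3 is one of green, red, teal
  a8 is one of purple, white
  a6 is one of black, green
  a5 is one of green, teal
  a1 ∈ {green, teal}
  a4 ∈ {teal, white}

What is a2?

a1 and a5 share exactly the 2 values {green, teal}; by pigeonhole those values go to them, so strike green, teal from a2, a3, a4, a6.
That leaves a3 = red. Strike red from a7.
a4 must be white (only option left). Strike white from a2, a8.
So a2 = grey.

grey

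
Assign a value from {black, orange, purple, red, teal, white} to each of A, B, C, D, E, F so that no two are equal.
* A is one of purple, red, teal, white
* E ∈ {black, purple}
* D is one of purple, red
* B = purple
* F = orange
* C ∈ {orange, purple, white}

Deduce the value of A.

teal

B must be purple (only option left). Strike purple from A, C, D, E.
D's domain is down to {red}, so D = red. Remove red from A.
E's domain is down to {black}, so E = black.
F's domain is down to {orange}, so F = orange. Eliminate orange elsewhere: C.
C has just one choice, so C = white. Strike white from A.
So A = teal.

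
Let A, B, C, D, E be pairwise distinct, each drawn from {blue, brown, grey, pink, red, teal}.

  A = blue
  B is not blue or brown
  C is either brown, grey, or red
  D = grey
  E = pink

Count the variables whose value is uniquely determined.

A's domain is down to {blue}, so A = blue.
D has just one choice, so D = grey. Strike grey from B, C.
E has just one choice, so E = pink. Strike pink from B.
Determined: A=blue, D=grey, E=pink. The other variables each still have more than one consistent value. That makes 3.

3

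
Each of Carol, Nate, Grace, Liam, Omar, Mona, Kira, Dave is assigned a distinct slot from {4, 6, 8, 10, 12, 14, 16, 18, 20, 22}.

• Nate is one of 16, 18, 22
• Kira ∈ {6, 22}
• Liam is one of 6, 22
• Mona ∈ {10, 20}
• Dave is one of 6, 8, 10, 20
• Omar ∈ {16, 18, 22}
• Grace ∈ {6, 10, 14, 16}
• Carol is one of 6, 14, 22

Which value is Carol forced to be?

14

Among the 8 variables, 8 fits only Dave (and all 8 values in {6, 8, 10, 14, 16, 18, 20, 22} must be used), so Dave = 8.
Among the 7 still-open variables, 20 fits only Mona (and all 7 values in {6, 10, 14, 16, 18, 20, 22} must be used), so Mona = 20.
The 6 still-open variables draw from only 6 values {6, 10, 14, 16, 18, 22}, so each is used; only Grace can be 10, hence Grace = 10.
The 5 still-open variables together cover exactly {6, 14, 16, 18, 22} — 5 values for 5 variables — and 14 appears only in Carol's list, so Carol = 14.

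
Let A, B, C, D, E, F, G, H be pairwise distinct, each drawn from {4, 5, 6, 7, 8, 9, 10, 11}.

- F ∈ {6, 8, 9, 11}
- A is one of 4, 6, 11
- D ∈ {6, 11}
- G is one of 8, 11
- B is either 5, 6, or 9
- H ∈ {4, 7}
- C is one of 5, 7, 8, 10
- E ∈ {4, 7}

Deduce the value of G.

Among the 8 variables, 10 fits only C (and all 8 values in {4, 5, 6, 7, 8, 9, 10, 11} must be used), so C = 10.
Among the 7 still-open variables, 5 fits only B (and all 7 values in {4, 5, 6, 7, 8, 9, 11} must be used), so B = 5.
The 6 still-open variables together cover exactly {4, 6, 7, 8, 9, 11} — 6 values for 6 variables — and 9 appears only in F's list, so F = 9.
The 5 still-open variables draw from only 5 values {4, 6, 7, 8, 11}, so each is used; only G can be 8, hence G = 8.

8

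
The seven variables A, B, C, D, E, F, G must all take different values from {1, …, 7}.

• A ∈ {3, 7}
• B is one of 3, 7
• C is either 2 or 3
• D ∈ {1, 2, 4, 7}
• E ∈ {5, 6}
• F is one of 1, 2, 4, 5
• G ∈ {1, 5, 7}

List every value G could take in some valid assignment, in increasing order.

1, 5

The 7 variables draw from only 7 values {1, 2, 3, 4, 5, 6, 7}, so each is used; only E can be 6, hence E = 6.
A and B between them cover only {3, 7} — a naked pair. Remove those values from C, D, G.
C must be 2 (only option left). Remove 2 from D, F.
No further eliminations apply; G can still be any of 1, 5.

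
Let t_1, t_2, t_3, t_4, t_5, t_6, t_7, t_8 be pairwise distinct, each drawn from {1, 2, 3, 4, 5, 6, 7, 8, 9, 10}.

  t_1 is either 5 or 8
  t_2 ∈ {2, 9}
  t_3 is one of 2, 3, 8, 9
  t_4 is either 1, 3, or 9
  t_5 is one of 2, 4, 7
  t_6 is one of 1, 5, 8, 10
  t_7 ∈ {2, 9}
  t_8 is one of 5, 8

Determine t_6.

10

t_1 and t_8 share exactly the 2 values {5, 8}; by pigeonhole those values go to them, so strike 5, 8 from t_3, t_6.
t_2 and t_7 share exactly the 2 values {2, 9}; by pigeonhole those values go to them, so strike 2, 9 from t_3, t_4, t_5.
t_3 has just one choice, so t_3 = 3. Remove 3 from t_4.
That leaves t_4 = 1. So t_6 can't be 1.
So t_6 = 10.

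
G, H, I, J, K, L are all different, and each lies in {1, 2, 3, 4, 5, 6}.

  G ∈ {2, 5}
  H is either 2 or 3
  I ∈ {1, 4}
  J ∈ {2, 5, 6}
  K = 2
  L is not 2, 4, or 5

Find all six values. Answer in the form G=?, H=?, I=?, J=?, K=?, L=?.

G=5, H=3, I=4, J=6, K=2, L=1

K has just one choice, so K = 2. So G, H, J can't be 2.
G must be 5 (only option left). Remove 5 from J.
That leaves H = 3. So L can't be 3.
J has just one choice, so J = 6. Strike 6 from L.
L has just one choice, so L = 1. So I can't be 1.
That leaves I = 4.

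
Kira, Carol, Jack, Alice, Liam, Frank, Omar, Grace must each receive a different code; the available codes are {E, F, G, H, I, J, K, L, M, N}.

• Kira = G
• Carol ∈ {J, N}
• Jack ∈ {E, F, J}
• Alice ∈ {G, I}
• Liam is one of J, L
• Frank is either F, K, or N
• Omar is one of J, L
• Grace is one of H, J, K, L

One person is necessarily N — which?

Carol

Kira's domain is down to {G}, so Kira = G. Eliminate G elsewhere: Alice.
Alice must be I (only option left).
The 2 variables Liam and Omar are confined to {J, L}, which locks those values in; drop them from Carol, Jack, Grace.
So N goes to Carol.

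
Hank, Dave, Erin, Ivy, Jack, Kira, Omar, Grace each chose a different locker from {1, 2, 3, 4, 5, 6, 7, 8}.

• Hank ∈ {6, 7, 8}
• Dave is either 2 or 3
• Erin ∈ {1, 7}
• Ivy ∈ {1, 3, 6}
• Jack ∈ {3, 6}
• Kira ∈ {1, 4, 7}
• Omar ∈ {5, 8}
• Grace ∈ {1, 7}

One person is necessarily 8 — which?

Hank

The 8 variables draw from only 8 values {1, 2, 3, 4, 5, 6, 7, 8}, so each is used; only Dave can be 2, hence Dave = 2.
Among the 7 still-open variables, 4 fits only Kira (and all 7 values in {1, 3, 4, 5, 6, 7, 8} must be used), so Kira = 4.
Among the 6 still-open variables, 5 fits only Omar (and all 6 values in {1, 3, 5, 6, 7, 8} must be used), so Omar = 5.
The 5 still-open variables together cover exactly {1, 3, 6, 7, 8} — 5 values for 5 variables — and 8 appears only in Hank's list, so Hank = 8.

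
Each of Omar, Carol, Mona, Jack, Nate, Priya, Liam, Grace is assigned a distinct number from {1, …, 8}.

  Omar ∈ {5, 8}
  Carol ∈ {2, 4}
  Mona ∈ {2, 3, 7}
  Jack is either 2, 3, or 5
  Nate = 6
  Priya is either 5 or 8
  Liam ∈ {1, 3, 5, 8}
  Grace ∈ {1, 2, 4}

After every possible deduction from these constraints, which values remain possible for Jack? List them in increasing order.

Nate has just one choice, so Nate = 6.
Among the 7 still-open variables, 7 fits only Mona (and all 7 values in {1, 2, 3, 4, 5, 7, 8} must be used), so Mona = 7.
The 2 variables Omar and Priya are confined to {5, 8}, which locks those values in; drop them from Jack, Liam.
No further eliminations apply; Jack can still be any of 2, 3.

2, 3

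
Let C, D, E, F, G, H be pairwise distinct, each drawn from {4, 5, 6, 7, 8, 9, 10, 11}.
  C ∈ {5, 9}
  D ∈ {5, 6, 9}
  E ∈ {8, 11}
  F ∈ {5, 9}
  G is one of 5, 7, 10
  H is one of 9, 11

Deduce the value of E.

8

C and F share exactly the 2 values {5, 9}; by pigeonhole those values go to them, so strike 5, 9 from D, G, H.
D's domain is down to {6}, so D = 6.
H has just one choice, so H = 11. So E can't be 11.
So E = 8.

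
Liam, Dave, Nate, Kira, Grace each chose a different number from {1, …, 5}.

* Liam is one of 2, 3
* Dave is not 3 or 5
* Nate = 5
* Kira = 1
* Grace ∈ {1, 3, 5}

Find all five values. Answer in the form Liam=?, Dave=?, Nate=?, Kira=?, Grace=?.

Nate has just one choice, so Nate = 5. Eliminate 5 elsewhere: Grace.
Kira's domain is down to {1}, so Kira = 1. Eliminate 1 elsewhere: Dave, Grace.
Grace has just one choice, so Grace = 3. Strike 3 from Liam.
Liam must be 2 (only option left). Eliminate 2 elsewhere: Dave.
Dave's domain is down to {4}, so Dave = 4.

Liam=2, Dave=4, Nate=5, Kira=1, Grace=3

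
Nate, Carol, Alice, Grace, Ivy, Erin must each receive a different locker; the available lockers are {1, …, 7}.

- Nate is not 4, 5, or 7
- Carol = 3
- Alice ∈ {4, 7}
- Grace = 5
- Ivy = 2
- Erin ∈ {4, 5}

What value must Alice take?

Carol's domain is down to {3}, so Carol = 3. Remove 3 from Nate.
Grace's domain is down to {5}, so Grace = 5. Eliminate 5 elsewhere: Erin.
That leaves Ivy = 2. So Nate can't be 2.
Erin's domain is down to {4}, so Erin = 4. So Alice can't be 4.
So Alice = 7.

7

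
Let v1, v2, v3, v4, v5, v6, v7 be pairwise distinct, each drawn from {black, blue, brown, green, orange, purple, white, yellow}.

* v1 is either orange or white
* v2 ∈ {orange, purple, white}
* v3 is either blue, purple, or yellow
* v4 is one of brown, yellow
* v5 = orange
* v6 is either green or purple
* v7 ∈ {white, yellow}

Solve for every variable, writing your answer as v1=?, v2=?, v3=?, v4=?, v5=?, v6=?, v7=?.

v1=white, v2=purple, v3=blue, v4=brown, v5=orange, v6=green, v7=yellow

v5's domain is down to {orange}, so v5 = orange. Eliminate orange elsewhere: v1, v2.
That leaves v1 = white. Eliminate white elsewhere: v2, v7.
v2's domain is down to {purple}, so v2 = purple. Strike purple from v3, v6.
v6 must be green (only option left).
v7 has just one choice, so v7 = yellow. Remove yellow from v3, v4.
v3 must be blue (only option left).
v4's domain is down to {brown}, so v4 = brown.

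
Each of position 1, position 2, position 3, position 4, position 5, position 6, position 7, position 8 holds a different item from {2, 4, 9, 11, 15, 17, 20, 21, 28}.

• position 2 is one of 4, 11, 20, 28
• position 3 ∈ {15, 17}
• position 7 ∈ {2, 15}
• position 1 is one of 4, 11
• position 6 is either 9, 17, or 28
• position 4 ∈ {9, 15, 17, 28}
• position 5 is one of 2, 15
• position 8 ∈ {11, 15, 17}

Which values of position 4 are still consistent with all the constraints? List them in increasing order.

9, 28

The 8 variables together cover exactly {2, 4, 9, 11, 15, 17, 20, 28} — 8 values for 8 variables — and 20 appears only in position 2's list, so position 2 = 20.
Among the 7 still-open variables, 4 fits only position 1 (and all 7 values in {2, 4, 9, 11, 15, 17, 28} must be used), so position 1 = 4.
The 6 still-open variables together cover exactly {2, 9, 11, 15, 17, 28} — 6 values for 6 variables — and 11 appears only in position 8's list, so position 8 = 11.
position 5 and position 7 share exactly the 2 values {2, 15}; by pigeonhole those values go to them, so strike 2, 15 from position 3, position 4.
That leaves position 3 = 17. Remove 17 from position 4, position 6.
No further eliminations apply; position 4 can still be any of 9, 28.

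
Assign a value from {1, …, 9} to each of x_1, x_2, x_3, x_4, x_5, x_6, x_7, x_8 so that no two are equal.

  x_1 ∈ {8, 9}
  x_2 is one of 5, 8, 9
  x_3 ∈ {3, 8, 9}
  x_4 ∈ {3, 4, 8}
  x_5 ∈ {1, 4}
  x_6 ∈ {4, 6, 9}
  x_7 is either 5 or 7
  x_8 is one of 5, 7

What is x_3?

3

Among the 8 variables, 1 fits only x_5 (and all 8 values in {1, 3, 4, 5, 6, 7, 8, 9} must be used), so x_5 = 1.
The 7 still-open variables draw from only 7 values {3, 4, 5, 6, 7, 8, 9}, so each is used; only x_6 can be 6, hence x_6 = 6.
The 6 still-open variables draw from only 6 values {3, 4, 5, 7, 8, 9}, so each is used; only x_4 can be 4, hence x_4 = 4.
The 5 still-open variables together cover exactly {3, 5, 7, 8, 9} — 5 values for 5 variables — and 3 appears only in x_3's list, so x_3 = 3.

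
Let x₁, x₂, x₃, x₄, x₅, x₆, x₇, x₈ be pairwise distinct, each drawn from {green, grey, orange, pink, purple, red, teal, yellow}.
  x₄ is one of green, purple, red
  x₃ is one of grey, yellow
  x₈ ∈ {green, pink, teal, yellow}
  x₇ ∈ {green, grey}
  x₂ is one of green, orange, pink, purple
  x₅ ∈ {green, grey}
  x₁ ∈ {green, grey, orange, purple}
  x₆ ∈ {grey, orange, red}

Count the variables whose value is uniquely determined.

3

Among the 8 variables, teal fits only x₈ (and all 8 values in {green, grey, orange, pink, purple, red, teal, yellow} must be used), so x₈ = teal.
Among the 7 still-open variables, pink fits only x₂ (and all 7 values in {green, grey, orange, pink, purple, red, yellow} must be used), so x₂ = pink.
The 6 still-open variables together cover exactly {green, grey, orange, purple, red, yellow} — 6 values for 6 variables — and yellow appears only in x₃'s list, so x₃ = yellow.
x₅ and x₇ between them cover only {green, grey} — a naked pair. Remove those values from x₁, x₄, x₆.
Determined: x₂=pink, x₃=yellow, x₈=teal. The other variables each still have more than one consistent value. That makes 3.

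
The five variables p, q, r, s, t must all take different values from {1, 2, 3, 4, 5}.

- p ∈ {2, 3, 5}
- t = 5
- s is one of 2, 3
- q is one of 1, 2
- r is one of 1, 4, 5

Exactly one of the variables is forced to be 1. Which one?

q

t must be 5 (only option left). Eliminate 5 elsewhere: p, r.
The 4 still-open variables draw from only 4 values {1, 2, 3, 4}, so each is used; only r can be 4, hence r = 4.
The 3 still-open variables draw from only 3 values {1, 2, 3}, so each is used; only q can be 1, hence q = 1.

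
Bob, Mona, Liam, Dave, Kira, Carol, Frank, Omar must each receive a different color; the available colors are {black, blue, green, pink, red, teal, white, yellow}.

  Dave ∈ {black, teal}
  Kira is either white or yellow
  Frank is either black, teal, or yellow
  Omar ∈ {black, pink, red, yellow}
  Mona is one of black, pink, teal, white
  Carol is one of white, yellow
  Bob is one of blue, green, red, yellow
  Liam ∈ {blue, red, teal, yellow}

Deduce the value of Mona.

The 8 variables together cover exactly {black, blue, green, pink, red, teal, white, yellow} — 8 values for 8 variables — and green appears only in Bob's list, so Bob = green.
Among the 7 still-open variables, blue fits only Liam (and all 7 values in {black, blue, pink, red, teal, white, yellow} must be used), so Liam = blue.
The 6 still-open variables draw from only 6 values {black, pink, red, teal, white, yellow}, so each is used; only Omar can be red, hence Omar = red.
The 5 still-open variables draw from only 5 values {black, pink, teal, white, yellow}, so each is used; only Mona can be pink, hence Mona = pink.

pink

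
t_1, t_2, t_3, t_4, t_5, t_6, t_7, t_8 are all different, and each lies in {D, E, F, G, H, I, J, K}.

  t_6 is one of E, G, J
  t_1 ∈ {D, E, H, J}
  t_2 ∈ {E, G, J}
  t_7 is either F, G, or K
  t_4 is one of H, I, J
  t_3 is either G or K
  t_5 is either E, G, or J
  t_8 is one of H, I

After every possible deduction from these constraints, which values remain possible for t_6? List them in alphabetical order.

Among the 8 variables, D fits only t_1 (and all 8 values in {D, E, F, G, H, I, J, K} must be used), so t_1 = D.
The 7 still-open variables together cover exactly {E, F, G, H, I, J, K} — 7 values for 7 variables — and F appears only in t_7's list, so t_7 = F.
The 6 still-open variables draw from only 6 values {E, G, H, I, J, K}, so each is used; only t_3 can be K, hence t_3 = K.
t_2, t_5, t_6 between them cover only {E, G, J} — a naked triple. Remove those values from t_4.
No further eliminations apply; t_6 can still be any of E, G, J.

E, G, J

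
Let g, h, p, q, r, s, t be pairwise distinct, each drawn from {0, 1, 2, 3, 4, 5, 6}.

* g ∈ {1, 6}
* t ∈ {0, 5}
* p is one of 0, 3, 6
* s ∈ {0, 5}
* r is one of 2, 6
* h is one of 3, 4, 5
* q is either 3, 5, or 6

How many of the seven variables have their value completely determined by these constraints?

3

Among the 7 variables, 1 fits only g (and all 7 values in {0, 1, 2, 3, 4, 5, 6} must be used), so g = 1.
The 6 still-open variables together cover exactly {0, 2, 3, 4, 5, 6} — 6 values for 6 variables — and 2 appears only in r's list, so r = 2.
Among the 5 still-open variables, 4 fits only h (and all 5 values in {0, 3, 4, 5, 6} must be used), so h = 4.
s and t between them cover only {0, 5} — a naked pair. Remove those values from p, q.
Determined: g=1, h=4, r=2. The other variables each still have more than one consistent value. That makes 3.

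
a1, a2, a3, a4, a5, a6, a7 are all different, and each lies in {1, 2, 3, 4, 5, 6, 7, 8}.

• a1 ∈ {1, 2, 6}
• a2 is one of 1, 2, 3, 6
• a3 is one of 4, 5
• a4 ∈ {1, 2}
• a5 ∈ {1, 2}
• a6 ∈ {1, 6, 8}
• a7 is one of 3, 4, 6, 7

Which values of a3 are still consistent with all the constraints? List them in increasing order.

a4 and a5 between them cover only {1, 2} — a naked pair. Remove those values from a1, a2, a6.
That leaves a1 = 6. So a2, a6, a7 can't be 6.
a2's domain is down to {3}, so a2 = 3. Remove 3 from a7.
a6 has just one choice, so a6 = 8.
No further eliminations apply; a3 can still be any of 4, 5.

4, 5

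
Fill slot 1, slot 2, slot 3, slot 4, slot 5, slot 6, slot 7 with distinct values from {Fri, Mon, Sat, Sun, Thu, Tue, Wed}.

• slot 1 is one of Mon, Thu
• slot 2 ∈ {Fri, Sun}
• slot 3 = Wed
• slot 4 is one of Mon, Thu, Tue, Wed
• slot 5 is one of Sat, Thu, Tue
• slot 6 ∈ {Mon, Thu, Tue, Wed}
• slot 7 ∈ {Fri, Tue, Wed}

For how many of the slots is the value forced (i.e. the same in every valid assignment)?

slot 3's domain is down to {Wed}, so slot 3 = Wed. Eliminate Wed elsewhere: slot 4, slot 6, slot 7.
Among the 6 still-open variables, Sat fits only slot 5 (and all 6 values in {Fri, Mon, Sat, Sun, Thu, Tue} must be used), so slot 5 = Sat.
The 5 still-open variables together cover exactly {Fri, Mon, Sun, Thu, Tue} — 5 values for 5 variables — and Sun appears only in slot 2's list, so slot 2 = Sun.
The 4 still-open variables draw from only 4 values {Fri, Mon, Thu, Tue}, so each is used; only slot 7 can be Fri, hence slot 7 = Fri.
Determined: slot 2=Sun, slot 3=Wed, slot 5=Sat, slot 7=Fri. The other slots each still have more than one consistent value. That makes 4.

4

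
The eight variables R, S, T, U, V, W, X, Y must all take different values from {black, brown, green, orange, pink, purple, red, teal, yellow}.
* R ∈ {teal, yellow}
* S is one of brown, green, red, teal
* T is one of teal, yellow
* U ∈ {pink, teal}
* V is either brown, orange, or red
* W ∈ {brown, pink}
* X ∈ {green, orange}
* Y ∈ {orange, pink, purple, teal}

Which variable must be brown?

W

Among the 8 variables, purple fits only Y (and all 8 values in {brown, green, orange, pink, purple, red, teal, yellow} must be used), so Y = purple.
R and T between them cover only {teal, yellow} — a naked pair. Remove those values from S, U.
U must be pink (only option left). Remove pink from W.
So brown goes to W.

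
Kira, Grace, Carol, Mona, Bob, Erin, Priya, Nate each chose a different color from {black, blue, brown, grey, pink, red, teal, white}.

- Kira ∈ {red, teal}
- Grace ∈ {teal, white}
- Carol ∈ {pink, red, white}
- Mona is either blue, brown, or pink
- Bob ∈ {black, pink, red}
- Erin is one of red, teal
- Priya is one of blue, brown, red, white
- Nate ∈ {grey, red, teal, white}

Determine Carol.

The 8 variables draw from only 8 values {black, blue, brown, grey, pink, red, teal, white}, so each is used; only Bob can be black, hence Bob = black.
Among the 7 still-open variables, grey fits only Nate (and all 7 values in {blue, brown, grey, pink, red, teal, white} must be used), so Nate = grey.
The 2 variables Kira and Erin are confined to {red, teal}, which locks those values in; drop them from Grace, Carol, Priya.
Grace must be white (only option left). Remove white from Carol, Priya.
So Carol = pink.

pink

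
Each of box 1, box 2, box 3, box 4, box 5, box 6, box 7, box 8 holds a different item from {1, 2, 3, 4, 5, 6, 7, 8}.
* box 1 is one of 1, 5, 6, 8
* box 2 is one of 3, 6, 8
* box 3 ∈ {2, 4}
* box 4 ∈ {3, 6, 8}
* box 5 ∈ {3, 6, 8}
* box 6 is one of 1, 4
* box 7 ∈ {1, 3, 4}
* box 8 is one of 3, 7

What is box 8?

7

The 8 variables draw from only 8 values {1, 2, 3, 4, 5, 6, 7, 8}, so each is used; only box 3 can be 2, hence box 3 = 2.
The 7 still-open variables together cover exactly {1, 3, 4, 5, 6, 7, 8} — 7 values for 7 variables — and 5 appears only in box 1's list, so box 1 = 5.
The 6 still-open variables together cover exactly {1, 3, 4, 6, 7, 8} — 6 values for 6 variables — and 7 appears only in box 8's list, so box 8 = 7.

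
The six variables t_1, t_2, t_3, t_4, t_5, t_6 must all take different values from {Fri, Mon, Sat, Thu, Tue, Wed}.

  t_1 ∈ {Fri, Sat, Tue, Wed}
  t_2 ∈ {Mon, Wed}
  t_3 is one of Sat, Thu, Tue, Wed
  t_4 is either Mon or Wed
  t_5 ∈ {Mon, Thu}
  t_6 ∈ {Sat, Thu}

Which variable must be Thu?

The 6 variables together cover exactly {Fri, Mon, Sat, Thu, Tue, Wed} — 6 values for 6 variables — and Fri appears only in t_1's list, so t_1 = Fri.
Among the 5 still-open variables, Tue fits only t_3 (and all 5 values in {Mon, Sat, Thu, Tue, Wed} must be used), so t_3 = Tue.
The 4 still-open variables draw from only 4 values {Mon, Sat, Thu, Wed}, so each is used; only t_6 can be Sat, hence t_6 = Sat.
Among the 3 still-open variables, Thu fits only t_5 (and all 3 values in {Mon, Thu, Wed} must be used), so t_5 = Thu.

t_5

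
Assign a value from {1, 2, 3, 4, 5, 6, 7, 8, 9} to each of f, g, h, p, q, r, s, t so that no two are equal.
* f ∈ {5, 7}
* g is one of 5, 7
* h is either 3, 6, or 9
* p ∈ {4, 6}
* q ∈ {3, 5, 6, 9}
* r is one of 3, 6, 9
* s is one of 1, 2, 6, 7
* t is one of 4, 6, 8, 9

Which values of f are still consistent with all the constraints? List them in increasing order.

5, 7

The 2 variables f and g are confined to {5, 7}, which locks those values in; drop them from q, s.
h, q, r share exactly the 3 values {3, 6, 9}; by pigeonhole those values go to them, so strike 3, 6, 9 from p, s, t.
p must be 4 (only option left). Strike 4 from t.
t must be 8 (only option left).
No further eliminations apply; f can still be any of 5, 7.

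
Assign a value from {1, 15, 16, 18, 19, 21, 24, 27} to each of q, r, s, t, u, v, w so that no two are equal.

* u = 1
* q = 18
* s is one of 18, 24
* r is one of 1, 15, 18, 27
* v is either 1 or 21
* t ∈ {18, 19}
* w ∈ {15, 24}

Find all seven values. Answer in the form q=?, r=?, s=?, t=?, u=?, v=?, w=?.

q=18, r=27, s=24, t=19, u=1, v=21, w=15

q's domain is down to {18}, so q = 18. So r, s, t can't be 18.
That leaves s = 24. Strike 24 from w.
t has just one choice, so t = 19.
That leaves u = 1. Eliminate 1 elsewhere: r, v.
v has just one choice, so v = 21.
That leaves w = 15. Remove 15 from r.
That leaves r = 27.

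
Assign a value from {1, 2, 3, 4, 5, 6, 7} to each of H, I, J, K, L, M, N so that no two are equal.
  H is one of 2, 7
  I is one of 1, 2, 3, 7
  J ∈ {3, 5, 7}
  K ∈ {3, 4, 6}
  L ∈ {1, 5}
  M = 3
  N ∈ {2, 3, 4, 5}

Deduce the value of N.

4

M's domain is down to {3}, so M = 3. Strike 3 from I, J, K, N.
The 6 still-open variables together cover exactly {1, 2, 4, 5, 6, 7} — 6 values for 6 variables — and 6 appears only in K's list, so K = 6.
The 5 still-open variables draw from only 5 values {1, 2, 4, 5, 7}, so each is used; only N can be 4, hence N = 4.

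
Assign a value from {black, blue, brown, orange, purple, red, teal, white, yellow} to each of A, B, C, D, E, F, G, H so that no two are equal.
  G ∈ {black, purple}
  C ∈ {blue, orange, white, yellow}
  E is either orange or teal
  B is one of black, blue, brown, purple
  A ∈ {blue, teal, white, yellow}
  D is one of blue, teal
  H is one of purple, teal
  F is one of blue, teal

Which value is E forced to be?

Among the 8 variables, brown fits only B (and all 8 values in {black, blue, brown, orange, purple, teal, white, yellow} must be used), so B = brown.
The 7 still-open variables draw from only 7 values {black, blue, orange, purple, teal, white, yellow}, so each is used; only G can be black, hence G = black.
The 6 still-open variables draw from only 6 values {blue, orange, purple, teal, white, yellow}, so each is used; only H can be purple, hence H = purple.
D and F share exactly the 2 values {blue, teal}; by pigeonhole those values go to them, so strike blue, teal from A, C, E.
So E = orange.

orange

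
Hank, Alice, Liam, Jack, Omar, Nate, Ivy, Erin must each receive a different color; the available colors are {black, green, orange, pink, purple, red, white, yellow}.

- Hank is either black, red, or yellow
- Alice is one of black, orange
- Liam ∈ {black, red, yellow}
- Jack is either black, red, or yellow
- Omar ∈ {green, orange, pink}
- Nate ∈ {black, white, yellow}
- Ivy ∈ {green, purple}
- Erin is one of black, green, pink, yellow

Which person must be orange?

Alice

Among the 8 variables, purple fits only Ivy (and all 8 values in {black, green, orange, pink, purple, red, white, yellow} must be used), so Ivy = purple.
Among the 7 still-open variables, white fits only Nate (and all 7 values in {black, green, orange, pink, red, white, yellow} must be used), so Nate = white.
Hank, Liam, Jack between them cover only {black, red, yellow} — a naked triple. Remove those values from Alice, Erin.
So orange goes to Alice.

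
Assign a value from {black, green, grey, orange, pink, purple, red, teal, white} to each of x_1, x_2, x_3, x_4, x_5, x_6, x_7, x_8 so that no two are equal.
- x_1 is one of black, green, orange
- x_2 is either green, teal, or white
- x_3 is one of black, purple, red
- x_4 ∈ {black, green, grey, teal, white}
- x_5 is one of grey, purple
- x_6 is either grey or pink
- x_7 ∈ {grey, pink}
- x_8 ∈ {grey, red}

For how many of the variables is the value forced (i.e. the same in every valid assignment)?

x_6 and x_7 share exactly the 2 values {grey, pink}; by pigeonhole those values go to them, so strike grey, pink from x_4, x_5, x_8.
x_5 must be purple (only option left). Remove purple from x_3.
x_8 has just one choice, so x_8 = red. Strike red from x_3.
x_3 must be black (only option left). So x_1, x_4 can't be black.
Determined: x_3=black, x_5=purple, x_8=red. The other variables each still have more than one consistent value. That makes 3.

3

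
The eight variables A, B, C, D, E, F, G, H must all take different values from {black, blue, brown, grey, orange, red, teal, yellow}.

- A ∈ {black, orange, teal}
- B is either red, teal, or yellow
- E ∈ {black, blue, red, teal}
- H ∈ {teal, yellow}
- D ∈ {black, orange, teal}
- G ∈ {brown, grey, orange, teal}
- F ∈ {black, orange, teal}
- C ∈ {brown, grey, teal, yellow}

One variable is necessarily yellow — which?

Among the 8 variables, blue fits only E (and all 8 values in {black, blue, brown, grey, orange, red, teal, yellow} must be used), so E = blue.
The 7 still-open variables draw from only 7 values {black, brown, grey, orange, red, teal, yellow}, so each is used; only B can be red, hence B = red.
A, D, F between them cover only {black, orange, teal} — a naked triple. Remove those values from C, G, H.
So yellow goes to H.

H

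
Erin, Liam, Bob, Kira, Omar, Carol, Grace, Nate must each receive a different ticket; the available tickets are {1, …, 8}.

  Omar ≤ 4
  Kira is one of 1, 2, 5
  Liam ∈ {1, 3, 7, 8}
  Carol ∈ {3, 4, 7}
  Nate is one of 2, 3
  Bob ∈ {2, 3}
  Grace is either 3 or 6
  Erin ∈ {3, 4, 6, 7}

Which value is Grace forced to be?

6

The 8 variables together cover exactly {1, 2, 3, 4, 5, 6, 7, 8} — 8 values for 8 variables — and 5 appears only in Kira's list, so Kira = 5.
The 7 still-open variables together cover exactly {1, 2, 3, 4, 6, 7, 8} — 7 values for 7 variables — and 8 appears only in Liam's list, so Liam = 8.
Among the 6 still-open variables, 1 fits only Omar (and all 6 values in {1, 2, 3, 4, 6, 7} must be used), so Omar = 1.
Bob and Nate between them cover only {2, 3} — a naked pair. Remove those values from Erin, Carol, Grace.
So Grace = 6.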